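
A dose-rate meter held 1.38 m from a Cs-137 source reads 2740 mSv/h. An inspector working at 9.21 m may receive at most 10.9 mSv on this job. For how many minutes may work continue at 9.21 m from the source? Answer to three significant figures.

Using I₁d₁² = I₂d₂², rate at 9.21 m:
(1.38/9.21)² = 0.02245, so 2740 × 0.02245 = 61.51 mSv/h.
Stay time = 10.9 mSv ÷ 61.51 mSv/h = 0.1772 h = 10.63 min.

10.6 min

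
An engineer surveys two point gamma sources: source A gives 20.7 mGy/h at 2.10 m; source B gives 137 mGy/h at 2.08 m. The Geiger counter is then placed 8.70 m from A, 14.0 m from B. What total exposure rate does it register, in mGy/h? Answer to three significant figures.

By superposition, sum each source's inverse-square contribution:
A: 20.7 × (2.10/8.70)² = 1.206 mGy/h
B: 137 × (2.08/14.0)² = 3.024 mGy/h
Total = 1.206 + 3.024 = 4.230 mGy/h.

4.23 mGy/h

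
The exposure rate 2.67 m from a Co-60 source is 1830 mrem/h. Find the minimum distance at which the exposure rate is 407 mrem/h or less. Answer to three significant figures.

5.66 m

Using I₁d₁² = I₂d₂², d₂ = d₁·√(I₁/I₂).
I₁/I₂ = 1830/407 = 4.496, so d₂ = 2.67 × √4.496 = 5.661 m.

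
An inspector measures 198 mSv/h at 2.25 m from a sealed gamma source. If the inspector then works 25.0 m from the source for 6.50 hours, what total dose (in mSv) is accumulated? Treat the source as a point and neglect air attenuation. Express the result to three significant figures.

10.4 mSv

Applying the 1/r² law, rate at 25.0 m:
198 × (2.25/25.0)² = 198 × 0.008100 = 1.604 mSv/h.
Dose = rate × time = 1.604 mSv/h × 6.500 h = 10.43 mSv.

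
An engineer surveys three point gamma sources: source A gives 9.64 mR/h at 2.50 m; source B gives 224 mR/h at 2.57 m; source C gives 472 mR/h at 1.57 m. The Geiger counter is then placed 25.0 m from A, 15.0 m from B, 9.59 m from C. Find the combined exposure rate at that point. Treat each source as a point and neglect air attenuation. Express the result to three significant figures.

Each source contributes Iᵢ·(dᵢ/rᵢ)²; contributions add.
A: 9.64 × (2.50/25.0)² = 0.09640 mR/h
B: 224 × (2.57/15.0)² = 6.576 mR/h
C: 472 × (1.57/9.59)² = 12.65 mR/h
Total = 0.09640 + 6.576 + 12.65 = 19.32 mR/h.

19.3 mR/h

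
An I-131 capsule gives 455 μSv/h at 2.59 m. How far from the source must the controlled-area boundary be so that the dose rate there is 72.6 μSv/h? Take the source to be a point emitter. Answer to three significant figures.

Intensity scales as (d₁/d₂)², so d₂ = d₁·√(I₁/I₂).
I₁/I₂ = 455/72.6 = 6.267, so d₂ = 2.59 × √6.267 = 6.484 m.

6.48 m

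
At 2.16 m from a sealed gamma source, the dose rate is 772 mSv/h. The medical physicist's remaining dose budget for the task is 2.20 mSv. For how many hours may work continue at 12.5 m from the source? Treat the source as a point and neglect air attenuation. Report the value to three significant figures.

Applying the 1/r² law, rate at 12.5 m:
772 × (2.16/12.5)² = 772 × 0.02986 = 23.05 mSv/h.
Stay time = 2.20 mSv ÷ 23.05 mSv/h = 0.09544 h.

0.0954 h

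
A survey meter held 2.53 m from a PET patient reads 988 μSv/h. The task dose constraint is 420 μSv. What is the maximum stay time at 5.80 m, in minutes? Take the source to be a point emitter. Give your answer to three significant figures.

By the inverse-square law, rate at 5.80 m:
(2.53/5.80)² = 0.1903, so 988 × 0.1903 = 188.0 μSv/h.
Stay time = 420 μSv ÷ 188.0 μSv/h = 2.234 h = 134.0 min.

134 min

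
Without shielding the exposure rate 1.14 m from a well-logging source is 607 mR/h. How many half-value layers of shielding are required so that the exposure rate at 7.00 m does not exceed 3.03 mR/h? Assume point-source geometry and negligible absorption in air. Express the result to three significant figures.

2.41 half-value layers

At 7.00 m, distance alone gives 607 × (1.14/7.00)² = 607 × 0.02652 = 16.10 mR/h.
Further attenuation needed: 16.10/3.03 = 5.314.
n = log₂(5.314) = 2.410 half-value layers.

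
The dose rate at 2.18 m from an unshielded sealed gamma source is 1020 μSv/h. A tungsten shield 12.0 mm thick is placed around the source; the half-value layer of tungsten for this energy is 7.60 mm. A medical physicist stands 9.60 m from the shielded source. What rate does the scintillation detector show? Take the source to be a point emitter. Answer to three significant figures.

Distance alone: (2.18/9.60)² = 0.05157, so 1020 × 0.05157 = 52.60 μSv/h.
Shield: 12.0/7.60 = 1.579 half-value layers → attenuation 2^(−1.579) = 0.3347.
Combined: 52.60 × 0.3347 = 17.61 μSv/h.

17.6 μSv/h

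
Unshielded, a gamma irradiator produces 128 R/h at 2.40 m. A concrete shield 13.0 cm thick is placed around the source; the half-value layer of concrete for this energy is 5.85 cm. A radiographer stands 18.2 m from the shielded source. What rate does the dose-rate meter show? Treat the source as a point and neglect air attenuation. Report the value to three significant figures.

Distance alone: 128 × (2.40/18.2)² = 128 × 0.01739 = 2.226 R/h.
Shield: 13.0/5.85 = 2.222 half-value layers → attenuation 2^(−2.222) = 0.2143.
Combined: 2.226 × 0.2143 = 0.4770 R/h.

0.477 R/h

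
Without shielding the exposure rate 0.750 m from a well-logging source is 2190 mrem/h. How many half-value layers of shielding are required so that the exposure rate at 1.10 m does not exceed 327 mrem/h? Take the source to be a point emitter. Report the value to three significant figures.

1.64 half-value layers

At 1.10 m, distance alone gives (0.750/1.10)² = 0.4649, so 2190 × 0.4649 = 1018 mrem/h.
Further attenuation needed: 1018/327 = 3.113.
n = log₂(3.113) = 1.638 half-value layers.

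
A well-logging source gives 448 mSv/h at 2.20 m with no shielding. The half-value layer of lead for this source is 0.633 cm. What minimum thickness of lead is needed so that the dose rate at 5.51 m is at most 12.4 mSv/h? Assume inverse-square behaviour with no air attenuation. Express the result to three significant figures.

1.60 cm

At 5.51 m, distance alone gives (2.20/5.51)² = 0.1594, so 448 × 0.1594 = 71.41 mSv/h.
Further attenuation needed: 71.41/12.4 = 5.759.
n = log₂(5.759) = 2.526 half-value layers.
Thickness = 2.526 × 0.633 cm = 1.599 cm.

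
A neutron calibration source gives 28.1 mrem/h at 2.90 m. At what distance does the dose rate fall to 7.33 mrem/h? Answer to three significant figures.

Since intensity falls as 1/r², d₂ = d₁·√(I₁/I₂).
I₁/I₂ = 28.1/7.33 = 3.834, so d₂ = 2.90 × √3.834 = 5.678 m.

5.68 m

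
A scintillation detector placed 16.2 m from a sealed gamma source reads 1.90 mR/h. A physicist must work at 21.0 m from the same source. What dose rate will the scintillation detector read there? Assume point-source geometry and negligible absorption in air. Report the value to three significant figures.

1.13 mR/h

Intensity scales as (d₁/d₂)², so scaling from 16.2 m to 21.0 m:
1.90 × (16.2/21.0)² = 1.90 × 0.5951 = 1.131 mR/h.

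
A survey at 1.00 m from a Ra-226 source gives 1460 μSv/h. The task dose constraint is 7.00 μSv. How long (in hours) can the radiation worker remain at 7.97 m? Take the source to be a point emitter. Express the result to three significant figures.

0.305 h

Since intensity falls as 1/r², rate at 7.97 m:
(1.00/7.97)² = 0.01574, so 1460 × 0.01574 = 22.98 μSv/h.
Stay time = 7.00 μSv ÷ 22.98 μSv/h = 0.3046 h.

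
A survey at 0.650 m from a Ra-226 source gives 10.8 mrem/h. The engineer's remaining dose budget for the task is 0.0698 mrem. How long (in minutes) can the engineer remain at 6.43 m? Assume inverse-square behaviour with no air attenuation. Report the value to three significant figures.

Applying the 1/r² law, rate at 6.43 m:
(0.650/6.43)² = 0.01022, so 10.8 × 0.01022 = 0.1104 mrem/h.
Stay time = 0.0698 mrem ÷ 0.1104 mrem/h = 0.6322 h = 37.93 min.

37.9 min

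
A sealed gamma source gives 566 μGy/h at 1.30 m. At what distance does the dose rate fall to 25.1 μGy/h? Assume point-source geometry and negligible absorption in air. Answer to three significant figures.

Intensity scales as (d₁/d₂)², so d₂ = d₁·√(I₁/I₂).
I₁/I₂ = 566/25.1 = 22.55, so d₂ = 1.30 × √22.55 = 6.173 m.

6.17 m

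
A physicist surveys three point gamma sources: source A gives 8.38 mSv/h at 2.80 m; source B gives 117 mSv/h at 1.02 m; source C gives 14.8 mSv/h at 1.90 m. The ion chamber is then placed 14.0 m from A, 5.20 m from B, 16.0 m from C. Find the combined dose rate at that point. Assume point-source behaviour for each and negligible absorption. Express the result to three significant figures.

By superposition, sum each source's inverse-square contribution:
A: 8.38 × (2.80/14.0)² = 0.3352 mSv/h
B: 117 × (1.02/5.20)² = 4.502 mSv/h
C: 14.8 × (1.90/16.0)² = 0.2087 mSv/h
Total = 0.3352 + 4.502 + 0.2087 = 5.046 mSv/h.

5.05 mSv/h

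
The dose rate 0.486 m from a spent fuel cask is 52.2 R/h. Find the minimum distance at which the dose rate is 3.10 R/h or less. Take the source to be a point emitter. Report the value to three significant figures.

Applying the 1/r² law, d₂ = d₁·√(I₁/I₂).
I₁/I₂ = 52.2/3.10 = 16.84, so d₂ = 0.486 × √16.84 = 1.994 m.

1.99 m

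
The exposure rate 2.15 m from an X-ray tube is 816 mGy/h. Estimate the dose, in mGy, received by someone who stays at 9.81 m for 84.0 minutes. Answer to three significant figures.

54.9 mGy

Since intensity falls as 1/r², rate at 9.81 m:
(2.15/9.81)² = 0.04803, so 816 × 0.04803 = 39.19 mGy/h.
Dose = rate × time = 39.19 mGy/h × 1.400 h = 54.87 mGy.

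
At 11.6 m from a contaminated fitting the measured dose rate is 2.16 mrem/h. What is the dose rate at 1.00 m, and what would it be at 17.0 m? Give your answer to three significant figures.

291 mrem/h; 1.01 mrem/h

Applying the 1/r² law,
At 1.00 m: (11.6/1.00)² = 134.6, so 2.16 × 134.6 = 290.7 mrem/h
At 17.0 m: (1.00/17.0)² = 0.003460, so 290.7 × 0.003460 = 1.006 mrem/h.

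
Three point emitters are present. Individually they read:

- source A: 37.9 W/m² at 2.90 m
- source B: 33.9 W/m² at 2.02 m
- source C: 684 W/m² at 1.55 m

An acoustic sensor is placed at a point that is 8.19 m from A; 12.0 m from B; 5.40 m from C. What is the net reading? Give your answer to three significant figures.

62.1 W/m²

Each source contributes Iᵢ·(dᵢ/rᵢ)²; contributions add.
A: 37.9 × (2.90/8.19)² = 4.752 W/m²
B: 33.9 × (2.02/12.0)² = 0.9606 W/m²
C: 684 × (1.55/5.40)² = 56.35 W/m²
Total = 4.752 + 0.9606 + 56.35 = 62.06 W/m².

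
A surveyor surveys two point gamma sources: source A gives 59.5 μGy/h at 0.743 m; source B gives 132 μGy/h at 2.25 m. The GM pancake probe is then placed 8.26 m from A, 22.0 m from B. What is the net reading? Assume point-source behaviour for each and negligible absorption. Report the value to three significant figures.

1.86 μGy/h

By superposition, sum each source's inverse-square contribution:
A: 59.5 × (0.743/8.26)² = 0.4814 μGy/h
B: 132 × (2.25/22.0)² = 1.381 μGy/h
Total = 0.4814 + 1.381 = 1.862 μGy/h.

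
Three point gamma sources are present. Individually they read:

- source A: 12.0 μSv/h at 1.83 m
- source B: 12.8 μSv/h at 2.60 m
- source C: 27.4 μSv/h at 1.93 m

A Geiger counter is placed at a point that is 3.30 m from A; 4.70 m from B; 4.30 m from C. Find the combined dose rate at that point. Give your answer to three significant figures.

13.1 μSv/h

Each source contributes Iᵢ·(dᵢ/rᵢ)²; contributions add.
A: 12.0 × (1.83/3.30)² = 3.690 μSv/h
B: 12.8 × (2.60/4.70)² = 3.917 μSv/h
C: 27.4 × (1.93/4.30)² = 5.520 μSv/h
Total = 3.690 + 3.917 + 5.520 = 13.13 μSv/h.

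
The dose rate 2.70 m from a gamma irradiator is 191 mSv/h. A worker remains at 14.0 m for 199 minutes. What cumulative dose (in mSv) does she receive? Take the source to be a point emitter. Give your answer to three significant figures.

23.6 mSv

By the inverse-square law, rate at 14.0 m:
191 × (2.70/14.0)² = 191 × 0.03719 = 7.103 mSv/h.
Dose = rate × time = 7.103 mSv/h × 3.317 h = 23.56 mSv.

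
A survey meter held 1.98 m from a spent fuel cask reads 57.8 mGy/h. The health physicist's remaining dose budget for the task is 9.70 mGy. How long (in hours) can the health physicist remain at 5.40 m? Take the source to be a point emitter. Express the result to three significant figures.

By the inverse-square law, rate at 5.40 m:
(1.98/5.40)² = 0.1344, so 57.8 × 0.1344 = 7.768 mGy/h.
Stay time = 9.70 mGy ÷ 7.768 mGy/h = 1.249 h.

1.25 h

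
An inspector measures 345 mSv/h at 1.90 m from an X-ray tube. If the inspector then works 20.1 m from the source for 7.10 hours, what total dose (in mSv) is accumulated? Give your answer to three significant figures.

21.9 mSv

Since intensity falls as 1/r², rate at 20.1 m:
(1.90/20.1)² = 0.008935, so 345 × 0.008935 = 3.083 mSv/h.
Dose = rate × time = 3.083 mSv/h × 7.100 h = 21.89 mSv.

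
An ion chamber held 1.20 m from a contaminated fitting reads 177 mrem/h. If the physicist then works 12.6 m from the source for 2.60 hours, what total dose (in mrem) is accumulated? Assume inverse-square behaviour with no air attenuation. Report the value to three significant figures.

4.17 mrem

Intensity scales as (d₁/d₂)², so rate at 12.6 m:
(1.20/12.6)² = 0.009070, so 177 × 0.009070 = 1.605 mrem/h.
Dose = rate × time = 1.605 mrem/h × 2.600 h = 4.173 mrem.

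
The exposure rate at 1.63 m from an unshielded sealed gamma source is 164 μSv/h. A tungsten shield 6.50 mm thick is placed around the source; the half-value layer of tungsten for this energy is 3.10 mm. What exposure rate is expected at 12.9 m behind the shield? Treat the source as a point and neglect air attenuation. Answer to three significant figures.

0.612 μSv/h

Distance alone: (1.63/12.9)² = 0.01597, so 164 × 0.01597 = 2.619 μSv/h.
Shield: 6.50/3.10 = 2.097 half-value layers → attenuation 2^(−2.097) = 0.2337.
Combined: 2.619 × 0.2337 = 0.6121 μSv/h.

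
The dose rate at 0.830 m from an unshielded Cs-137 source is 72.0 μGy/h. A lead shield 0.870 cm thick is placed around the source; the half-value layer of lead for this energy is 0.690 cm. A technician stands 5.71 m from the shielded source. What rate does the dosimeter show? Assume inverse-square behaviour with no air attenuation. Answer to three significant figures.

Distance alone: (0.830/5.71)² = 0.02113, so 72.0 × 0.02113 = 1.521 μGy/h.
Shield: 0.870/0.690 = 1.261 half-value layers → attenuation 2^(−1.261) = 0.4173.
Combined: 1.521 × 0.4173 = 0.6347 μGy/h.

0.635 μGy/h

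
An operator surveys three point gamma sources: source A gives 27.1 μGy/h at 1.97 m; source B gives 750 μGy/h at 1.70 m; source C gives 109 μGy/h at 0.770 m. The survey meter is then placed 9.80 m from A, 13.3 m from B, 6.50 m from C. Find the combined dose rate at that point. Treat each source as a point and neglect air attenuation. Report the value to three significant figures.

Each source contributes Iᵢ·(dᵢ/rᵢ)²; contributions add.
A: 27.1 × (1.97/9.80)² = 1.095 μGy/h
B: 750 × (1.70/13.3)² = 12.25 μGy/h
C: 109 × (0.770/6.50)² = 1.530 μGy/h
Total = 1.095 + 12.25 + 1.530 = 14.88 μGy/h.

14.9 μGy/h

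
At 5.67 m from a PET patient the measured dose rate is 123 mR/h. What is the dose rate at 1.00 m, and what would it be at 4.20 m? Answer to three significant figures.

3950 mR/h; 224 mR/h

Using I₁d₁² = I₂d₂²,
At 1.00 m: (5.67/1.00)² = 32.15, so 123 × 32.15 = 3954 mR/h
At 4.20 m: (1.00/4.20)² = 0.05669, so 3954 × 0.05669 = 224.2 mR/h.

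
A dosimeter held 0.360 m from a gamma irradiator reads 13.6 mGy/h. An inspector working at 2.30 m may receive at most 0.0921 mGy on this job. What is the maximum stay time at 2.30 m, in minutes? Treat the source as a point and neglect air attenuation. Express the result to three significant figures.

Using I₁d₁² = I₂d₂², rate at 2.30 m:
13.6 × (0.360/2.30)² = 13.6 × 0.02450 = 0.3332 mGy/h.
Stay time = 0.0921 mGy ÷ 0.3332 mGy/h = 0.2764 h = 16.58 min.

16.6 min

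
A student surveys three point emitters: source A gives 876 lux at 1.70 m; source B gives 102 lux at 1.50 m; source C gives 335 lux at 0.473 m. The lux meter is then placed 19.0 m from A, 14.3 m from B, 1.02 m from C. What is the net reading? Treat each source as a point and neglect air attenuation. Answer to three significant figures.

80.2 lux

Each source contributes Iᵢ·(dᵢ/rᵢ)²; contributions add.
A: 876 × (1.70/19.0)² = 7.013 lux
B: 102 × (1.50/14.3)² = 1.122 lux
C: 335 × (0.473/1.02)² = 72.04 lux
Total = 7.013 + 1.122 + 72.04 = 80.18 lux.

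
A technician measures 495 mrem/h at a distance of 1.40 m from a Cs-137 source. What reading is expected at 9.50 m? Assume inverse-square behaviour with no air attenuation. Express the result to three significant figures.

10.8 mrem/h

Applying the 1/r² law, the rate at 9.50 m is
495 × (1.40/9.50)² = 495 × 0.02172 = 10.75 mrem/h.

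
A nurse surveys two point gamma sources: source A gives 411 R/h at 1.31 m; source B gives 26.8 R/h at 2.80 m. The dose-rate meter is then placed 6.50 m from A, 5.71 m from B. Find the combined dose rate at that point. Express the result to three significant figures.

23.1 R/h

Each source contributes Iᵢ·(dᵢ/rᵢ)²; contributions add.
A: 411 × (1.31/6.50)² = 16.69 R/h
B: 26.8 × (2.80/5.71)² = 6.444 R/h
Total = 16.69 + 6.444 = 23.13 R/h.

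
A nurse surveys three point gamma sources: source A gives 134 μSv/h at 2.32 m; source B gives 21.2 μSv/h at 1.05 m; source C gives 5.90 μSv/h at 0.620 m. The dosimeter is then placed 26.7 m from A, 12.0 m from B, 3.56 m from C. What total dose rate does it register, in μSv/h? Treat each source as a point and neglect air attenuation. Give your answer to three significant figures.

Each source contributes Iᵢ·(dᵢ/rᵢ)²; contributions add.
A: 134 × (2.32/26.7)² = 1.012 μSv/h
B: 21.2 × (1.05/12.0)² = 0.1623 μSv/h
C: 5.90 × (0.620/3.56)² = 0.1790 μSv/h
Total = 1.012 + 0.1623 + 0.1790 = 1.353 μSv/h.

1.35 μSv/h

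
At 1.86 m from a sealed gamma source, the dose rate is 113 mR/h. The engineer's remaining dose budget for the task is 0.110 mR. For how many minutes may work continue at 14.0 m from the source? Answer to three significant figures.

By the inverse-square law, rate at 14.0 m:
(1.86/14.0)² = 0.01765, so 113 × 0.01765 = 1.994 mR/h.
Stay time = 0.110 mR ÷ 1.994 mR/h = 0.05517 h = 3.310 min.

3.31 min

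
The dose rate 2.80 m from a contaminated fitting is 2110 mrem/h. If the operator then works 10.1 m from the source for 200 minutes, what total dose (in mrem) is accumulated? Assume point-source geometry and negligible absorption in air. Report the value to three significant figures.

541 mrem

Using I₁d₁² = I₂d₂², rate at 10.1 m:
2110 × (2.80/10.1)² = 2110 × 0.07686 = 162.2 mrem/h.
Dose = rate × time = 162.2 mrem/h × 3.333 h = 540.6 mrem.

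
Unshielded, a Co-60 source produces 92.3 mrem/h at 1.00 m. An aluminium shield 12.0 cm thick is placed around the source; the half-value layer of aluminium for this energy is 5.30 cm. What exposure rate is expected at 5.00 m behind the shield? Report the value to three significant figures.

Distance alone: 92.3 × (1.00/5.00)² = 92.3 × 0.04000 = 3.692 mrem/h.
Shield: 12.0/5.30 = 2.264 half-value layers → attenuation 2^(−2.264) = 0.2082.
Combined: 3.692 × 0.2082 = 0.7687 mrem/h.

0.769 mrem/h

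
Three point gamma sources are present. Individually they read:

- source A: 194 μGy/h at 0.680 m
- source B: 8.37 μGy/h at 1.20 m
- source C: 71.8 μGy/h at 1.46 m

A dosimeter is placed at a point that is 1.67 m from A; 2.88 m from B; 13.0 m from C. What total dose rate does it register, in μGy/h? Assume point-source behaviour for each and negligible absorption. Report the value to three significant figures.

34.5 μGy/h

Each source contributes Iᵢ·(dᵢ/rᵢ)²; contributions add.
A: 194 × (0.680/1.67)² = 32.17 μGy/h
B: 8.37 × (1.20/2.88)² = 1.453 μGy/h
C: 71.8 × (1.46/13.0)² = 0.9056 μGy/h
Total = 32.17 + 1.453 + 0.9056 = 34.53 μGy/h.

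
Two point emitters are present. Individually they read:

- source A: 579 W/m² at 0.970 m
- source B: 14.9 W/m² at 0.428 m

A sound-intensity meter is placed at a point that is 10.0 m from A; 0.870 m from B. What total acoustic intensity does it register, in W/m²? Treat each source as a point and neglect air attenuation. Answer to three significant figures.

By superposition, sum each source's inverse-square contribution:
A: 579 × (0.970/10.0)² = 5.448 W/m²
B: 14.9 × (0.428/0.870)² = 3.606 W/m²
Total = 5.448 + 3.606 = 9.054 W/m².

9.05 W/m²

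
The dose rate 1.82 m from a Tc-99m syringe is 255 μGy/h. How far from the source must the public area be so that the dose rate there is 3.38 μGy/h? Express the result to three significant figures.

Applying the 1/r² law, d₂ = d₁·√(I₁/I₂).
I₁/I₂ = 255/3.38 = 75.44, so d₂ = 1.82 × √75.44 = 15.81 m.

15.8 m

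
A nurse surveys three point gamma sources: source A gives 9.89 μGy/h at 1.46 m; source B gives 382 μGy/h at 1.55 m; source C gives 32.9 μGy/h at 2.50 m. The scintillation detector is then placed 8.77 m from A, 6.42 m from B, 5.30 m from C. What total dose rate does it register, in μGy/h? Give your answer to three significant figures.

By superposition, sum each source's inverse-square contribution:
A: 9.89 × (1.46/8.77)² = 0.2741 μGy/h
B: 382 × (1.55/6.42)² = 22.27 μGy/h
C: 32.9 × (2.50/5.30)² = 7.320 μGy/h
Total = 0.2741 + 22.27 + 7.320 = 29.86 μGy/h.

29.9 μGy/h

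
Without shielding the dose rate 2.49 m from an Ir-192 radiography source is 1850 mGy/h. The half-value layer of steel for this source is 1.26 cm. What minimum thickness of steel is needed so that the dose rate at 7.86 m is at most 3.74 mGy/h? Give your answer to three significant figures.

At 7.86 m, distance alone gives 1850 × (2.49/7.86)² = 1850 × 0.1004 = 185.7 mGy/h.
Further attenuation needed: 185.7/3.74 = 49.65.
n = log₂(49.65) = 5.634 half-value layers.
Thickness = 5.634 × 1.26 cm = 7.099 cm.

7.10 cm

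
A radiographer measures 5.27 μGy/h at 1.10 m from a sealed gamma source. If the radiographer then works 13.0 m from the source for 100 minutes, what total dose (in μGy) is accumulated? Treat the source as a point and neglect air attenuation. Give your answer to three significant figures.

0.0629 μGy

Since intensity falls as 1/r², rate at 13.0 m:
(1.10/13.0)² = 0.007160, so 5.27 × 0.007160 = 0.03773 μGy/h.
Dose = rate × time = 0.03773 μGy/h × 1.667 h = 0.06290 μGy.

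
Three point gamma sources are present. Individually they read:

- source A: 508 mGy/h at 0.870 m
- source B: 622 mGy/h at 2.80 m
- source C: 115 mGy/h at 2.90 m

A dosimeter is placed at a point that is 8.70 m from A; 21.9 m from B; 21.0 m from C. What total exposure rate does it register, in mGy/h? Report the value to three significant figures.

Each source contributes Iᵢ·(dᵢ/rᵢ)²; contributions add.
A: 508 × (0.870/8.70)² = 5.080 mGy/h
B: 622 × (2.80/21.9)² = 10.17 mGy/h
C: 115 × (2.90/21.0)² = 2.193 mGy/h
Total = 5.080 + 10.17 + 2.193 = 17.44 mGy/h.

17.4 mGy/h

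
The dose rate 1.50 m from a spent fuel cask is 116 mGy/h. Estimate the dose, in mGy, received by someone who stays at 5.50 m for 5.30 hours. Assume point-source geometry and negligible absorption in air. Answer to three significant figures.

Applying the 1/r² law, rate at 5.50 m:
116 × (1.50/5.50)² = 116 × 0.07438 = 8.628 mGy/h.
Dose = rate × time = 8.628 mGy/h × 5.300 h = 45.73 mGy.

45.7 mGy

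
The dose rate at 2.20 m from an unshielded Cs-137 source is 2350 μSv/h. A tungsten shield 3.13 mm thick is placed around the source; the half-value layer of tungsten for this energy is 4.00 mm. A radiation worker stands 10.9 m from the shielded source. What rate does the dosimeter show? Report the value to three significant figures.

Distance alone: (2.20/10.9)² = 0.04074, so 2350 × 0.04074 = 95.74 μSv/h.
Shield: 3.13/4.00 = 0.7825 half-value layers → attenuation 2^(−0.7825) = 0.5814.
Combined: 95.74 × 0.5814 = 55.66 μSv/h.

55.7 μSv/h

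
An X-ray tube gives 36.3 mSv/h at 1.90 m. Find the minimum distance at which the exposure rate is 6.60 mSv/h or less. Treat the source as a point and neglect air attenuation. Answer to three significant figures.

By the inverse-square law, d₂ = d₁·√(I₁/I₂).
I₁/I₂ = 36.3/6.60 = 5.500, so d₂ = 1.90 × √5.500 = 4.456 m.

4.46 m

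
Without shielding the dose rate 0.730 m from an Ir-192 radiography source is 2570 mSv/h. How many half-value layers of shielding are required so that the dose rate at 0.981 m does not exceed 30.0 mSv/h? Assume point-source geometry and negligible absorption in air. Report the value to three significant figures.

5.57 half-value layers

At 0.981 m, distance alone gives 2570 × (0.730/0.981)² = 2570 × 0.5537 = 1423 mSv/h.
Further attenuation needed: 1423/30.0 = 47.43.
n = log₂(47.43) = 5.568 half-value layers.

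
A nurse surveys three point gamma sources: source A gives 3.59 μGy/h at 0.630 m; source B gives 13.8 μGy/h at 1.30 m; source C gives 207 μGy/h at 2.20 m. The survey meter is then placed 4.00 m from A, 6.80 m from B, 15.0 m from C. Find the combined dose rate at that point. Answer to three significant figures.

By superposition, sum each source's inverse-square contribution:
A: 3.59 × (0.630/4.00)² = 0.08905 μGy/h
B: 13.8 × (1.30/6.80)² = 0.5044 μGy/h
C: 207 × (2.20/15.0)² = 4.453 μGy/h
Total = 0.08905 + 0.5044 + 4.453 = 5.046 μGy/h.

5.05 μGy/h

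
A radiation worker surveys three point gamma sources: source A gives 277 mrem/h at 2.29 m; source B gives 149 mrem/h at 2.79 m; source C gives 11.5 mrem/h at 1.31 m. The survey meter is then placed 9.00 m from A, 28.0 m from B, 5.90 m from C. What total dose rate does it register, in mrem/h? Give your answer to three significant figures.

By superposition, sum each source's inverse-square contribution:
A: 277 × (2.29/9.00)² = 17.93 mrem/h
B: 149 × (2.79/28.0)² = 1.479 mrem/h
C: 11.5 × (1.31/5.90)² = 0.5669 mrem/h
Total = 17.93 + 1.479 + 0.5669 = 19.98 mrem/h.

20.0 mrem/h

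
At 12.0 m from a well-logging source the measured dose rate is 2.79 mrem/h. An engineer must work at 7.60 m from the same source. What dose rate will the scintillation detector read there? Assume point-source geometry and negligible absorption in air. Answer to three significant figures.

6.96 mrem/h

By the inverse-square law, scaling from 12.0 m to 7.60 m:
(12.0/7.60)² = 2.493, so 2.79 × 2.493 = 6.955 mrem/h.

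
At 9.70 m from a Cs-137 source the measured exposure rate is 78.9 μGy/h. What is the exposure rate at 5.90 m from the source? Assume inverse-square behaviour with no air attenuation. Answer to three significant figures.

Since intensity falls as 1/r², scaling from 9.70 m to 5.90 m:
78.9 × (9.70/5.90)² = 78.9 × 2.703 = 213.3 μGy/h.

213 μGy/h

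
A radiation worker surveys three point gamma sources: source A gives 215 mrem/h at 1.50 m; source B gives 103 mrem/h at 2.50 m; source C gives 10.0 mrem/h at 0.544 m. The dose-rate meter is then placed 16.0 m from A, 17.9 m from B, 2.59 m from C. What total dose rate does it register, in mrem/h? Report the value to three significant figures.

4.34 mrem/h

Each source contributes Iᵢ·(dᵢ/rᵢ)²; contributions add.
A: 215 × (1.50/16.0)² = 1.890 mrem/h
B: 103 × (2.50/17.9)² = 2.009 mrem/h
C: 10.0 × (0.544/2.59)² = 0.4412 mrem/h
Total = 1.890 + 2.009 + 0.4412 = 4.340 mrem/h.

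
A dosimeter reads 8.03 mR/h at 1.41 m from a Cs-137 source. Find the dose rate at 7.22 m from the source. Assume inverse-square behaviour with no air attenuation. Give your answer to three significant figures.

Since intensity falls as 1/r², the rate at 7.22 m is
8.03 × (1.41/7.22)² = 8.03 × 0.03814 = 0.3063 mR/h.

0.306 mR/h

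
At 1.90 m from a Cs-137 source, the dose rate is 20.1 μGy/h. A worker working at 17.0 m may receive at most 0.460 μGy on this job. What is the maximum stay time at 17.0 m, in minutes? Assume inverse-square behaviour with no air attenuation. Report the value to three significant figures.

Applying the 1/r² law, rate at 17.0 m:
(1.90/17.0)² = 0.01249, so 20.1 × 0.01249 = 0.2510 μGy/h.
Stay time = 0.460 μGy ÷ 0.2510 μGy/h = 1.833 h = 110.0 min.

110 min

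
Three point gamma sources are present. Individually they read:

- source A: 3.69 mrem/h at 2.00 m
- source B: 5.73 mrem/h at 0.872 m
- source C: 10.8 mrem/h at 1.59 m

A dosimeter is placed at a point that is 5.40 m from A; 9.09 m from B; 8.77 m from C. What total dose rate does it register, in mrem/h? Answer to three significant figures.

Each source contributes Iᵢ·(dᵢ/rᵢ)²; contributions add.
A: 3.69 × (2.00/5.40)² = 0.5062 mrem/h
B: 5.73 × (0.872/9.09)² = 0.05273 mrem/h
C: 10.8 × (1.59/8.77)² = 0.3550 mrem/h
Total = 0.5062 + 0.05273 + 0.3550 = 0.9139 mrem/h.

0.914 mrem/h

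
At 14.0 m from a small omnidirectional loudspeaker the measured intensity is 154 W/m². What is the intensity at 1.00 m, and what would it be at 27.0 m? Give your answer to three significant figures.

Since intensity falls as 1/r²,
At 1.00 m: 154 × (14.0/1.00)² = 154 × 196.0 = 30180 W/m²
At 27.0 m: 30180 × (1.00/27.0)² = 30180 × 0.001372 = 41.41 W/m².

30200 W/m²; 41.4 W/m²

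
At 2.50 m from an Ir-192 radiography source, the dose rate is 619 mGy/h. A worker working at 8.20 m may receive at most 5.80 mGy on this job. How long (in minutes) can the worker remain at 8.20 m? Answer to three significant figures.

6.05 min

By the inverse-square law, rate at 8.20 m:
(2.50/8.20)² = 0.09295, so 619 × 0.09295 = 57.54 mGy/h.
Stay time = 5.80 mGy ÷ 57.54 mGy/h = 0.1008 h = 6.048 min.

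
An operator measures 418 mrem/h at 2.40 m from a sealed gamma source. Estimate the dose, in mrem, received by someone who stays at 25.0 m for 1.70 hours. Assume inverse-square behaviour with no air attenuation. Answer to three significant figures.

6.55 mrem

Since intensity falls as 1/r², rate at 25.0 m:
(2.40/25.0)² = 0.009216, so 418 × 0.009216 = 3.852 mrem/h.
Dose = rate × time = 3.852 mrem/h × 1.700 h = 6.548 mrem.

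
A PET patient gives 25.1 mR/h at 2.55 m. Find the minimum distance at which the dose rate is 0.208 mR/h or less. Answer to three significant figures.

Intensity scales as (d₁/d₂)², so d₂ = d₁·√(I₁/I₂).
I₁/I₂ = 25.1/0.208 = 120.7, so d₂ = 2.55 × √120.7 = 28.02 m.

28.0 m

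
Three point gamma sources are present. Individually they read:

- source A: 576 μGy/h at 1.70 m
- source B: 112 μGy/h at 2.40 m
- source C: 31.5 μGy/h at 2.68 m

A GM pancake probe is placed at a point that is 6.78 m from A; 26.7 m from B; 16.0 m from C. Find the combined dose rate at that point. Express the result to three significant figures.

38.0 μGy/h

Each source contributes Iᵢ·(dᵢ/rᵢ)²; contributions add.
A: 576 × (1.70/6.78)² = 36.21 μGy/h
B: 112 × (2.40/26.7)² = 0.9049 μGy/h
C: 31.5 × (2.68/16.0)² = 0.8838 μGy/h
Total = 36.21 + 0.9049 + 0.8838 = 38.00 μGy/h.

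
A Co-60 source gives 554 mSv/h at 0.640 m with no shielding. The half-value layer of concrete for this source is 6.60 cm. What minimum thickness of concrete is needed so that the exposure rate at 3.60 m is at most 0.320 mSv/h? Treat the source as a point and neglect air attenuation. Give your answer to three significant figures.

38.1 cm

At 3.60 m, distance alone gives (0.640/3.60)² = 0.03160, so 554 × 0.03160 = 17.51 mSv/h.
Further attenuation needed: 17.51/0.320 = 54.72.
n = log₂(54.72) = 5.774 half-value layers.
Thickness = 5.774 × 6.60 cm = 38.11 cm.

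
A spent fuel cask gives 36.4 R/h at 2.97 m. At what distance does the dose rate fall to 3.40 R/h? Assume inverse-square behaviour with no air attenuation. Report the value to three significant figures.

By the inverse-square law, d₂ = d₁·√(I₁/I₂).
I₁/I₂ = 36.4/3.40 = 10.71, so d₂ = 2.97 × √10.71 = 9.720 m.

9.72 m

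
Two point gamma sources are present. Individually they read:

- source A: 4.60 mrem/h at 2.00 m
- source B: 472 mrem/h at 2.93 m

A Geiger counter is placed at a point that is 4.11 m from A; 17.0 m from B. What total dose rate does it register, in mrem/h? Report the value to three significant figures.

15.1 mrem/h

Each source contributes Iᵢ·(dᵢ/rᵢ)²; contributions add.
A: 4.60 × (2.00/4.11)² = 1.089 mrem/h
B: 472 × (2.93/17.0)² = 14.02 mrem/h
Total = 1.089 + 14.02 = 15.11 mrem/h.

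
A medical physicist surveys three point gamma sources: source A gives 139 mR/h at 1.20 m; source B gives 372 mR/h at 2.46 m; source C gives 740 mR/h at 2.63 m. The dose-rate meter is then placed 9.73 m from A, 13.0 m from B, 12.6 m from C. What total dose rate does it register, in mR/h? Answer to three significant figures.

By superposition, sum each source's inverse-square contribution:
A: 139 × (1.20/9.73)² = 2.114 mR/h
B: 372 × (2.46/13.0)² = 13.32 mR/h
C: 740 × (2.63/12.6)² = 32.24 mR/h
Total = 2.114 + 13.32 + 32.24 = 47.67 mR/h.

47.7 mR/h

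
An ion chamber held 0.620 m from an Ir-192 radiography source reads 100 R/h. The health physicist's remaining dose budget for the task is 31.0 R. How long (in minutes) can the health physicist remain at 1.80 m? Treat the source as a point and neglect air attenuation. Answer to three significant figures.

Intensity scales as (d₁/d₂)², so rate at 1.80 m:
100 × (0.620/1.80)² = 100 × 0.1186 = 11.86 R/h.
Stay time = 31.0 R ÷ 11.86 R/h = 2.614 h = 156.8 min.

157 min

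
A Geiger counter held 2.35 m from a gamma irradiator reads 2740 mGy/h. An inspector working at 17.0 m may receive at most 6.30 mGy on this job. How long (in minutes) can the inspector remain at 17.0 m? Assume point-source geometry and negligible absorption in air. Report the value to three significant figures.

Applying the 1/r² law, rate at 17.0 m:
2740 × (2.35/17.0)² = 2740 × 0.01911 = 52.36 mGy/h.
Stay time = 6.30 mGy ÷ 52.36 mGy/h = 0.1203 h = 7.218 min.

7.22 min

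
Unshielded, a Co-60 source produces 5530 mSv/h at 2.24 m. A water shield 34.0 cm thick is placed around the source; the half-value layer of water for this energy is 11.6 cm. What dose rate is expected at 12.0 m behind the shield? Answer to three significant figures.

Distance alone: (2.24/12.0)² = 0.03484, so 5530 × 0.03484 = 192.7 mSv/h.
Shield: 34.0/11.6 = 2.931 half-value layers → attenuation 2^(−2.931) = 0.1311.
Combined: 192.7 × 0.1311 = 25.26 mSv/h.

25.3 mSv/h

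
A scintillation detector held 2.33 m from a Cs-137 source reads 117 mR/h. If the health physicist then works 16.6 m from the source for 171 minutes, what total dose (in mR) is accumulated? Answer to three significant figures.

6.57 mR

Using I₁d₁² = I₂d₂², rate at 16.6 m:
117 × (2.33/16.6)² = 117 × 0.01970 = 2.305 mR/h.
Dose = rate × time = 2.305 mR/h × 2.850 h = 6.569 mR.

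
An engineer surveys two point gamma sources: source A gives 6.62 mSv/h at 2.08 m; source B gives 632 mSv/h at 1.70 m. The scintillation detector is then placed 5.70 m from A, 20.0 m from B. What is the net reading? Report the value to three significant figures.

By superposition, sum each source's inverse-square contribution:
A: 6.62 × (2.08/5.70)² = 0.8815 mSv/h
B: 632 × (1.70/20.0)² = 4.566 mSv/h
Total = 0.8815 + 4.566 = 5.447 mSv/h.

5.45 mSv/h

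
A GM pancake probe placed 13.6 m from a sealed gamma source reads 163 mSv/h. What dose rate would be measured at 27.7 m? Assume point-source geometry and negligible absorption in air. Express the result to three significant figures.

By the inverse-square law, scaling from 13.6 m to 27.7 m:
(13.6/27.7)² = 0.2411, so 163 × 0.2411 = 39.30 mSv/h.

39.3 mSv/h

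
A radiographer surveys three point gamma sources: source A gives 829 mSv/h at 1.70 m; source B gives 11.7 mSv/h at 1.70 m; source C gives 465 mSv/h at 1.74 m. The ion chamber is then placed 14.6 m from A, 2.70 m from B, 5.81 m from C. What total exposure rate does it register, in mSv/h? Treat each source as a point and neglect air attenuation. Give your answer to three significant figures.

Each source contributes Iᵢ·(dᵢ/rᵢ)²; contributions add.
A: 829 × (1.70/14.6)² = 11.24 mSv/h
B: 11.7 × (1.70/2.70)² = 4.638 mSv/h
C: 465 × (1.74/5.81)² = 41.71 mSv/h
Total = 11.24 + 4.638 + 41.71 = 57.59 mSv/h.

57.6 mSv/h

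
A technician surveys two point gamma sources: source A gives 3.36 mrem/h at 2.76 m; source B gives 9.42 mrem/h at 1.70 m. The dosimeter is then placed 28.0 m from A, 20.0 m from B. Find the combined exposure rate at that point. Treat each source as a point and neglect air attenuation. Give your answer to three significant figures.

0.101 mrem/h

Each source contributes Iᵢ·(dᵢ/rᵢ)²; contributions add.
A: 3.36 × (2.76/28.0)² = 0.03265 mrem/h
B: 9.42 × (1.70/20.0)² = 0.06806 mrem/h
Total = 0.03265 + 0.06806 = 0.1007 mrem/h.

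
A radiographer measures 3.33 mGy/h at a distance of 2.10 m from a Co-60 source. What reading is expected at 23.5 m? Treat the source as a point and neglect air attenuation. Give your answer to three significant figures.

0.0266 mGy/h

Since intensity falls as 1/r², the rate at 23.5 m is
3.33 × (2.10/23.5)² = 3.33 × 0.007986 = 0.02659 mGy/h.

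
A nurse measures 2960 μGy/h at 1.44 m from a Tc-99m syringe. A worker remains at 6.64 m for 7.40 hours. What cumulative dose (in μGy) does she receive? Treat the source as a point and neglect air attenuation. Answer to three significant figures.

Intensity scales as (d₁/d₂)², so rate at 6.64 m:
(1.44/6.64)² = 0.04703, so 2960 × 0.04703 = 139.2 μGy/h.
Dose = rate × time = 139.2 μGy/h × 7.400 h = 1030 μGy.

1030 μGy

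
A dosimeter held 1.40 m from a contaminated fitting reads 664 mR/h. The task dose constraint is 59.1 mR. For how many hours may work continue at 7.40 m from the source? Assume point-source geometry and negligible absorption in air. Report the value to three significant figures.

2.49 h

Since intensity falls as 1/r², rate at 7.40 m:
(1.40/7.40)² = 0.03579, so 664 × 0.03579 = 23.76 mR/h.
Stay time = 59.1 mR ÷ 23.76 mR/h = 2.487 h.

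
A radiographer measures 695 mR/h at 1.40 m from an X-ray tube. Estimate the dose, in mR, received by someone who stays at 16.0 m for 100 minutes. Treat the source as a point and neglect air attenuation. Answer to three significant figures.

8.87 mR

Intensity scales as (d₁/d₂)², so rate at 16.0 m:
695 × (1.40/16.0)² = 695 × 0.007656 = 5.321 mR/h.
Dose = rate × time = 5.321 mR/h × 1.667 h = 8.870 mR.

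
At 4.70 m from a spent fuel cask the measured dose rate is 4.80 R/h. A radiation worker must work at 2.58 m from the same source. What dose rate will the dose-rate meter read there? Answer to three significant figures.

Using I₁d₁² = I₂d₂², scaling from 4.70 m to 2.58 m:
4.80 × (4.70/2.58)² = 4.80 × 3.319 = 15.93 R/h.

15.9 R/h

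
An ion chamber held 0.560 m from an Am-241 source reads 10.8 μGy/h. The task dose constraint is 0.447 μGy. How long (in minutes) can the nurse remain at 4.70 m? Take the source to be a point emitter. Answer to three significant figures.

175 min

Applying the 1/r² law, rate at 4.70 m:
10.8 × (0.560/4.70)² = 10.8 × 0.01420 = 0.1534 μGy/h.
Stay time = 0.447 μGy ÷ 0.1534 μGy/h = 2.914 h = 174.8 min.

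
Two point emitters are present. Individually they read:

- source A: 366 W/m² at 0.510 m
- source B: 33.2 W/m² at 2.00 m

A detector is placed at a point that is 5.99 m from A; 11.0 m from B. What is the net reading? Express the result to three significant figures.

3.75 W/m²

Each source contributes Iᵢ·(dᵢ/rᵢ)²; contributions add.
A: 366 × (0.510/5.99)² = 2.653 W/m²
B: 33.2 × (2.00/11.0)² = 1.098 W/m²
Total = 2.653 + 1.098 = 3.751 W/m².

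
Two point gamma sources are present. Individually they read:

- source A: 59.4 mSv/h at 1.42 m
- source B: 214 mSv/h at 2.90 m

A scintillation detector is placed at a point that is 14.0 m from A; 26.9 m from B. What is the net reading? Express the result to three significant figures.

Each source contributes Iᵢ·(dᵢ/rᵢ)²; contributions add.
A: 59.4 × (1.42/14.0)² = 0.6111 mSv/h
B: 214 × (2.90/26.9)² = 2.487 mSv/h
Total = 0.6111 + 2.487 = 3.098 mSv/h.

3.10 mSv/h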